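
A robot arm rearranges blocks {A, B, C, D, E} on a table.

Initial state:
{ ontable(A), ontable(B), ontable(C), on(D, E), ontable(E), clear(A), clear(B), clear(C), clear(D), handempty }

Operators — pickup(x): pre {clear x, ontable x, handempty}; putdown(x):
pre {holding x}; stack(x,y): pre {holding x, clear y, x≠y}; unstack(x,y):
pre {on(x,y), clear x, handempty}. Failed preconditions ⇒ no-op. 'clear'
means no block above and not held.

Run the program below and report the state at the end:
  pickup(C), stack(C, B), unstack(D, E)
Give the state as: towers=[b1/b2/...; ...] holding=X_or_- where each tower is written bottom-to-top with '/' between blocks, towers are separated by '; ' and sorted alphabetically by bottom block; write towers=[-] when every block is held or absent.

step 1 (pickup(C)): towers=[A; B; E/D] holding=C
step 2 (stack(C, B)): towers=[A; B/C; E/D] holding=-
step 3 (unstack(D, E)): towers=[A; B/C; E] holding=D

towers=[A; B/C; E] holding=D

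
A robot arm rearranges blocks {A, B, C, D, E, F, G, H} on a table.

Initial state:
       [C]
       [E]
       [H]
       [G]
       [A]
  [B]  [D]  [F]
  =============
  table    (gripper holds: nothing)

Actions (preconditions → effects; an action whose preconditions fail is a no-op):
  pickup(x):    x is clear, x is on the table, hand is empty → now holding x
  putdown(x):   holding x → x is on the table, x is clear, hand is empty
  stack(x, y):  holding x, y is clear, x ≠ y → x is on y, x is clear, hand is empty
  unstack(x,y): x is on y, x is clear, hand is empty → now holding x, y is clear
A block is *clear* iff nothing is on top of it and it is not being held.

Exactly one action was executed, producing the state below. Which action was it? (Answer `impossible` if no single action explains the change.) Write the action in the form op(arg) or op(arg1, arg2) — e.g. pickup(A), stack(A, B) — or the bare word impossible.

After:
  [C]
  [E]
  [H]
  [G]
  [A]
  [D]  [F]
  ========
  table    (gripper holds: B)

pickup(B)

target: towers=[D/A/G/H/E/C; F] holding=B
         pickup(B) → towers=[D/A/G/H/E/C; F] holding=B  ← match
         pickup(F) → towers=[B; D/A/G/H/E/C] holding=F
     unstack(C, E) → towers=[B; D/A/G/H/E; F] holding=C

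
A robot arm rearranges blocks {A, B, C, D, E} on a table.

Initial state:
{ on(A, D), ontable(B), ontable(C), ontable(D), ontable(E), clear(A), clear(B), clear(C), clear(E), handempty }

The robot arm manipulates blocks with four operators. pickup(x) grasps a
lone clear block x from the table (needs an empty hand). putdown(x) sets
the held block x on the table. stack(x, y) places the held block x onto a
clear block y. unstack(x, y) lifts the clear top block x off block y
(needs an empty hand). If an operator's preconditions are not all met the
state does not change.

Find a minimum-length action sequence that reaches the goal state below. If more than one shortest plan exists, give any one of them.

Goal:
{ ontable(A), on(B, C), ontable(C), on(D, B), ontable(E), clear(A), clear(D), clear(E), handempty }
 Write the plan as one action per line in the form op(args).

pickup(B)
stack(B, C)
unstack(A, D)
putdown(A)
pickup(D)
stack(D, B)

step 1 (pickup(B)): towers=[C; D/A; E] holding=B
step 2 (stack(B, C)): towers=[C/B; D/A; E] holding=-
step 3 (unstack(A, D)): towers=[C/B; D; E] holding=A
step 4 (putdown(A)): towers=[A; C/B; D; E] holding=-
step 5 (pickup(D)): towers=[A; C/B; E] holding=D
step 6 (stack(D, B)): towers=[A; C/B/D; E] holding=-
goal check: towers=[A; C/B/D; E] holding=- — reached (length 6, optimal by BFS)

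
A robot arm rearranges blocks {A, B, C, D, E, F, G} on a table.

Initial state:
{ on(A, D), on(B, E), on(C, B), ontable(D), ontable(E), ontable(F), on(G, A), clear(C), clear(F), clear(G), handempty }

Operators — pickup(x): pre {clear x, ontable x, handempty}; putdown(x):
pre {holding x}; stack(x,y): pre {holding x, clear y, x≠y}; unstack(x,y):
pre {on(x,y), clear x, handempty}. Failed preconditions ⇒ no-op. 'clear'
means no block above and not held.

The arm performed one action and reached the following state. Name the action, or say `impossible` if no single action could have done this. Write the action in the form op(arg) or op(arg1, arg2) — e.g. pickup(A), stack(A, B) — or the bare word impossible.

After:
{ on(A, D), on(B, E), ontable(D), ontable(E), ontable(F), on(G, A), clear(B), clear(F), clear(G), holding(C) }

target: towers=[D/A/G; E/B; F] holding=C
         pickup(F) → towers=[D/A/G; E/B/C] holding=F
     unstack(G, A) → towers=[D/A; E/B/C; F] holding=G
     unstack(C, B) → towers=[D/A/G; E/B; F] holding=C  ← match

unstack(C, B)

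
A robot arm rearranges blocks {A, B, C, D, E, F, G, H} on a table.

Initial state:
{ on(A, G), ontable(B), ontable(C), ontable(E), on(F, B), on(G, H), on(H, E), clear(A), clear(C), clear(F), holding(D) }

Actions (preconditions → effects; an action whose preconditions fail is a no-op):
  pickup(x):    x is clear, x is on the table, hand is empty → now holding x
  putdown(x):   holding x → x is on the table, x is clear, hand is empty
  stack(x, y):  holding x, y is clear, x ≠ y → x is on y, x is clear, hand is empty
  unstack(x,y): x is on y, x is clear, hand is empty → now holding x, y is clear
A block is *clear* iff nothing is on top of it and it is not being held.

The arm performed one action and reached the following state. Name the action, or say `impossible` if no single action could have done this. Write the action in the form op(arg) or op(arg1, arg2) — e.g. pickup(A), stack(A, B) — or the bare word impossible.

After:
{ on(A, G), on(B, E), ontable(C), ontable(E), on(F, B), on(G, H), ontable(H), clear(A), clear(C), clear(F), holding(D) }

impossible

target: towers=[C; E/B/F; H/G/A] holding=D
        putdown(D) → towers=[B/F; C; D; E/H/G/A] holding=-
       stack(D, A) → towers=[B/F; C; E/H/G/A/D] holding=-
       stack(D, F) → towers=[B/F/D; C; E/H/G/A] holding=-
       stack(D, C) → towers=[B/F; C/D; E/H/G/A] holding=-
none of the 4 applicable actions match → impossible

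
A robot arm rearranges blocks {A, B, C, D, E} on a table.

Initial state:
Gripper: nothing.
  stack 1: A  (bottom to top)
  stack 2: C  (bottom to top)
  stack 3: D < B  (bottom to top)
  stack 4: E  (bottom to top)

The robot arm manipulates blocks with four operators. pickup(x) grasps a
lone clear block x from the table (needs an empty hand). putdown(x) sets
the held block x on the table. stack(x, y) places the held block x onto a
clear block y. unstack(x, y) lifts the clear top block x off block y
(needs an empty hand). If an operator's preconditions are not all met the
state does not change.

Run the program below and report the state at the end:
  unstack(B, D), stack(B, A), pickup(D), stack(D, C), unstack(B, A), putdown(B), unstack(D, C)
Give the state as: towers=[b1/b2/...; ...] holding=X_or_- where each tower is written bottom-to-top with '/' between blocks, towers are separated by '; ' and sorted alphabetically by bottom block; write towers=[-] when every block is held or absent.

towers=[A; B; C; E] holding=D

step 1 (unstack(B, D)): towers=[A; C; D; E] holding=B
step 2 (stack(B, A)): towers=[A/B; C; D; E] holding=-
step 3 (pickup(D)): towers=[A/B; C; E] holding=D
step 4 (stack(D, C)): towers=[A/B; C/D; E] holding=-
step 5 (unstack(B, A)): towers=[A; C/D; E] holding=B
step 6 (putdown(B)): towers=[A; B; C/D; E] holding=-
step 7 (unstack(D, C)): towers=[A; B; C; E] holding=D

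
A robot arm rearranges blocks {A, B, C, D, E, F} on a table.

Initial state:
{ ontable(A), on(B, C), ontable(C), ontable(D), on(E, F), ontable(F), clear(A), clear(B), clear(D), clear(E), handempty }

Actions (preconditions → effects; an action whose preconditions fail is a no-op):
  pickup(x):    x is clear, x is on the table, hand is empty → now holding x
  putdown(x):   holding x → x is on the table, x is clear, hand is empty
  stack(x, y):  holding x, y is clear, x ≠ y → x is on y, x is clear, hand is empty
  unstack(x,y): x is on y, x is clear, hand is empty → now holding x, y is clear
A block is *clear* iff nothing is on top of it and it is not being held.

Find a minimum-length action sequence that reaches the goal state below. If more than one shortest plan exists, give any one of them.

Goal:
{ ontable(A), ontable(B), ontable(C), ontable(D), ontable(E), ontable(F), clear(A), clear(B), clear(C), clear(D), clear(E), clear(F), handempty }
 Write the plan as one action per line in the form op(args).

unstack(B, C)
putdown(B)
unstack(E, F)
putdown(E)

step 1 (unstack(B, C)): towers=[A; C; D; F/E] holding=B
step 2 (putdown(B)): towers=[A; B; C; D; F/E] holding=-
step 3 (unstack(E, F)): towers=[A; B; C; D; F] holding=E
step 4 (putdown(E)): towers=[A; B; C; D; E; F] holding=-
goal check: towers=[A; B; C; D; E; F] holding=- — reached (length 4, optimal by BFS)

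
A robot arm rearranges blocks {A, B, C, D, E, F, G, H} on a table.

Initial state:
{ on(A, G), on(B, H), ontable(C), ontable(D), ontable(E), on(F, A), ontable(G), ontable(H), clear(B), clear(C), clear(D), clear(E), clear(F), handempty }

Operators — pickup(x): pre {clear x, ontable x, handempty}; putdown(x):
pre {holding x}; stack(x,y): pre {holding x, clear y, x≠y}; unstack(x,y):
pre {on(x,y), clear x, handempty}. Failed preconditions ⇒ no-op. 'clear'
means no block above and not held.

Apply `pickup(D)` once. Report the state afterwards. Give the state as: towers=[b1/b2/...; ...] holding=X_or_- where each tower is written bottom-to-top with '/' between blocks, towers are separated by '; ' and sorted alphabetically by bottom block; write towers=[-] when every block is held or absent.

towers=[C; E; G/A/F; H/B] holding=D

before: towers=[C; D; E; G/A/F; H/B] holding=-
pre[pickup(D)]: clear(D) ok, ontable(D) ok, handempty ok
all met → apply pickup(D)
after:  towers=[C; E; G/A/F; H/B] holding=D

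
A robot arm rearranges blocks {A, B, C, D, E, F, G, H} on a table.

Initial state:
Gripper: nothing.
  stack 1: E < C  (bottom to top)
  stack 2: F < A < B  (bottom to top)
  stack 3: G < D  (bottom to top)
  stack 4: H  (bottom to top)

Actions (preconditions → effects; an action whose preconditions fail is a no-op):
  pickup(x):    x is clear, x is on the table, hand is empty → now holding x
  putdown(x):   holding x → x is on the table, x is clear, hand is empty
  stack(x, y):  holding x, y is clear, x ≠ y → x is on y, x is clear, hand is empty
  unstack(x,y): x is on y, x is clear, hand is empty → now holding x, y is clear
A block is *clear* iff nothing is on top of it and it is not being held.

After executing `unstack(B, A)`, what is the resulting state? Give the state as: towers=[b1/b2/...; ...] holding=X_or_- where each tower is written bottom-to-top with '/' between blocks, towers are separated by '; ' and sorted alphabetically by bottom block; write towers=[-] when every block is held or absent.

towers=[E/C; F/A; G/D; H] holding=B

before: towers=[E/C; F/A/B; G/D; H] holding=-
pre[unstack(B, A)]: on(B,A) ok, clear(B) ok, handempty ok
all met → apply unstack(B, A)
after:  towers=[E/C; F/A; G/D; H] holding=B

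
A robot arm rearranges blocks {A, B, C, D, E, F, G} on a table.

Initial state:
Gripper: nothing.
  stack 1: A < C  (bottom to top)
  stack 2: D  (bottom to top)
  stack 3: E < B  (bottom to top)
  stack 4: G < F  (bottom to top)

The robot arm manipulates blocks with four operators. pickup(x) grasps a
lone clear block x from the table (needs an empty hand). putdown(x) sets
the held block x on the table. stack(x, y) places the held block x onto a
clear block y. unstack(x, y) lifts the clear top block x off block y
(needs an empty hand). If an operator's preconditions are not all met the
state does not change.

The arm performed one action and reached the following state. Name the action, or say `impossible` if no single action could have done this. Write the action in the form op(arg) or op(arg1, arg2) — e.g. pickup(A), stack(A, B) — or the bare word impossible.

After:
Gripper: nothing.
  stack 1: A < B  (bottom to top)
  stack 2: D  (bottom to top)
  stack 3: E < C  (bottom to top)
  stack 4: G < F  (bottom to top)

impossible

target: towers=[A/B; D; E/C; G/F] holding=-
     unstack(B, E) → towers=[A/C; D; E; G/F] holding=B
     unstack(F, G) → towers=[A/C; D; E/B; G] holding=F
         pickup(D) → towers=[A/C; E/B; G/F] holding=D
     unstack(C, A) → towers=[A; D; E/B; G/F] holding=C
none of the 4 applicable actions match → impossible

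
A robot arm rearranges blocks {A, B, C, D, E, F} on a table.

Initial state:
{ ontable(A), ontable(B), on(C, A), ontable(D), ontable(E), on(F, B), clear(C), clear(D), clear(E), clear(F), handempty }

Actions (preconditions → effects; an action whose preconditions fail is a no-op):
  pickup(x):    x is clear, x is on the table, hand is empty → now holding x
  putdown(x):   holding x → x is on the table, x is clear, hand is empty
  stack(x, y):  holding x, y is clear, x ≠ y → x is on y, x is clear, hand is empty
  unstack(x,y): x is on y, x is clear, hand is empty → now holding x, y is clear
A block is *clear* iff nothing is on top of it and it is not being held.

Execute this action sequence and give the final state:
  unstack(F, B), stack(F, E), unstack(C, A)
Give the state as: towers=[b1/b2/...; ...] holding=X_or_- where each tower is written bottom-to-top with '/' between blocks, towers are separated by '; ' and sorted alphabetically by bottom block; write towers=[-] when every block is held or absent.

step 1 (unstack(F, B)): towers=[A/C; B; D; E] holding=F
step 2 (stack(F, E)): towers=[A/C; B; D; E/F] holding=-
step 3 (unstack(C, A)): towers=[A; B; D; E/F] holding=C

towers=[A; B; D; E/F] holding=C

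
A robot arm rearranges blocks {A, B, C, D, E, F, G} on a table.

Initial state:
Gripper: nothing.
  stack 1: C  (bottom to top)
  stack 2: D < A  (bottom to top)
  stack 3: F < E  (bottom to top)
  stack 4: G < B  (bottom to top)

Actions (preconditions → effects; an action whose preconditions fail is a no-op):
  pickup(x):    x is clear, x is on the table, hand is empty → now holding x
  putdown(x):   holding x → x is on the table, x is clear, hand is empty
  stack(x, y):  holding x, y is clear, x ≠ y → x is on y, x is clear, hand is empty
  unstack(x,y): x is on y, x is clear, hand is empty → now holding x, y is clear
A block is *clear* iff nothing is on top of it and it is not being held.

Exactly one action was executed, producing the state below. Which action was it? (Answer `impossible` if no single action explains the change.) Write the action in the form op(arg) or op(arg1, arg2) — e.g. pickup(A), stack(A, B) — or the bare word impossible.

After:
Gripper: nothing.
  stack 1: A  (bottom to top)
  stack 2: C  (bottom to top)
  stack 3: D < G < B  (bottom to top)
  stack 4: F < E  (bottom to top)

target: towers=[A; C; D/G/B; F/E] holding=-
     unstack(B, G) → towers=[C; D/A; F/E; G] holding=B
     unstack(A, D) → towers=[C; D; F/E; G/B] holding=A
     unstack(E, F) → towers=[C; D/A; F; G/B] holding=E
         pickup(C) → towers=[D/A; F/E; G/B] holding=C
none of the 4 applicable actions match → impossible

impossible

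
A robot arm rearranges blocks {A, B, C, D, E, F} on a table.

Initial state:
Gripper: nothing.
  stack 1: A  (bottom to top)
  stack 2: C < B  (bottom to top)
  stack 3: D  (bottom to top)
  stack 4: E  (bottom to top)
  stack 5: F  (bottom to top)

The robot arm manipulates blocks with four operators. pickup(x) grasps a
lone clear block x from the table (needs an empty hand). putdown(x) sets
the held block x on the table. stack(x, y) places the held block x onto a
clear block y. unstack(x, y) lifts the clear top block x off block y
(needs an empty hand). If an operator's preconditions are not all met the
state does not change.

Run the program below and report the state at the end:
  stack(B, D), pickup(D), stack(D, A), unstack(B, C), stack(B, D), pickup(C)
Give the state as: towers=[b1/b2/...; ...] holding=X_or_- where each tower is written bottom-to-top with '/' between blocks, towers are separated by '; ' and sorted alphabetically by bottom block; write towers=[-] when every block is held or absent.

step 1 (stack(B, D)) [no-op]: towers=[A; C/B; D; E; F] holding=-
step 2 (pickup(D)): towers=[A; C/B; E; F] holding=D
step 3 (stack(D, A)): towers=[A/D; C/B; E; F] holding=-
step 4 (unstack(B, C)): towers=[A/D; C; E; F] holding=B
step 5 (stack(B, D)): towers=[A/D/B; C; E; F] holding=-
step 6 (pickup(C)): towers=[A/D/B; E; F] holding=C

towers=[A/D/B; E; F] holding=C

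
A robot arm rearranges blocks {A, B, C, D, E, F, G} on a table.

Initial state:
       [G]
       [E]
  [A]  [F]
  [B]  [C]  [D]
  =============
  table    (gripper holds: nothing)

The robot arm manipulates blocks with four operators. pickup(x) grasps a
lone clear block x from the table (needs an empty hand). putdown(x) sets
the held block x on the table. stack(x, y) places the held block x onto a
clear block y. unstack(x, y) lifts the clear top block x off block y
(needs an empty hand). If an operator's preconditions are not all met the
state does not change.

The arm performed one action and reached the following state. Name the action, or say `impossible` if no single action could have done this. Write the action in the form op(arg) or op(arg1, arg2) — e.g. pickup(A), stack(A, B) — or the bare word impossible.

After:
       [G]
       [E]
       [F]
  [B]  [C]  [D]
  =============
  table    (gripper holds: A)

target: towers=[B; C/F/E/G; D] holding=A
     unstack(G, E) → towers=[B/A; C/F/E; D] holding=G
         pickup(D) → towers=[B/A; C/F/E/G] holding=D
     unstack(A, B) → towers=[B; C/F/E/G; D] holding=A  ← match

unstack(A, B)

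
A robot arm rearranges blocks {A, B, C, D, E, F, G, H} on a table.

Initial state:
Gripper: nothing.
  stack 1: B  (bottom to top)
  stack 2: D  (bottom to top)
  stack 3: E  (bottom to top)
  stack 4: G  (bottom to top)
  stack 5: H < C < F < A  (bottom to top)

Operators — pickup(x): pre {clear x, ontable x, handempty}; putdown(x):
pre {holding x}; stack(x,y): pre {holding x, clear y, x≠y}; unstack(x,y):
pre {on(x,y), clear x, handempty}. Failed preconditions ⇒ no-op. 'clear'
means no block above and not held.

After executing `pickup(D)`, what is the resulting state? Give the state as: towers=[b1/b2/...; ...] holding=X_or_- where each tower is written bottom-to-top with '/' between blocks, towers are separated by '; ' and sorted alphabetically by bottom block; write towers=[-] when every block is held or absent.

before: towers=[B; D; E; G; H/C/F/A] holding=-
pre[pickup(D)]: clear(D) ok, ontable(D) ok, handempty ok
all met → apply pickup(D)
after:  towers=[B; E; G; H/C/F/A] holding=D

towers=[B; E; G; H/C/F/A] holding=D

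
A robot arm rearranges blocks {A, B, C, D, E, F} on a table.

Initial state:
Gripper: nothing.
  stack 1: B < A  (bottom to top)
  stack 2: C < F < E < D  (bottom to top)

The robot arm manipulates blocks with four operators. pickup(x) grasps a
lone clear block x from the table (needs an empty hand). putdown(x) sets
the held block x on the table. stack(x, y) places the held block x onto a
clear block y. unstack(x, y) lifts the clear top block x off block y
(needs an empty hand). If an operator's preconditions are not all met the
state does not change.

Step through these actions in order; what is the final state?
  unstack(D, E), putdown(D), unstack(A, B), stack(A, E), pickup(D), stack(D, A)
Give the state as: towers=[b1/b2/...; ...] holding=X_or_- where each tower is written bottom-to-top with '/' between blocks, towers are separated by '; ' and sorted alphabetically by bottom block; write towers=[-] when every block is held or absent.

towers=[B; C/F/E/A/D] holding=-

step 1 (unstack(D, E)): towers=[B/A; C/F/E] holding=D
step 2 (putdown(D)): towers=[B/A; C/F/E; D] holding=-
step 3 (unstack(A, B)): towers=[B; C/F/E; D] holding=A
step 4 (stack(A, E)): towers=[B; C/F/E/A; D] holding=-
step 5 (pickup(D)): towers=[B; C/F/E/A] holding=D
step 6 (stack(D, A)): towers=[B; C/F/E/A/D] holding=-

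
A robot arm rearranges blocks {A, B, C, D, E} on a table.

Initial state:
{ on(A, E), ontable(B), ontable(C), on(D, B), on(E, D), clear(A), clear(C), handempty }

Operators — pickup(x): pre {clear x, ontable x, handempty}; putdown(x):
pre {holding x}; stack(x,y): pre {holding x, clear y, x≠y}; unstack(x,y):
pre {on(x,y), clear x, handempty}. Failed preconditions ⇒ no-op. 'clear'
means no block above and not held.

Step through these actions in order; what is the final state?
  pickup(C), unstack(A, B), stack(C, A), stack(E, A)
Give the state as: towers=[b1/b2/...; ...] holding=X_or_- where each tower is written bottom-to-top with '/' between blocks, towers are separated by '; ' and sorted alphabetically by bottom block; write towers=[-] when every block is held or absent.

step 1 (pickup(C)): towers=[B/D/E/A] holding=C
step 2 (unstack(A, B)) [no-op]: towers=[B/D/E/A] holding=C
step 3 (stack(C, A)): towers=[B/D/E/A/C] holding=-
step 4 (stack(E, A)) [no-op]: towers=[B/D/E/A/C] holding=-

towers=[B/D/E/A/C] holding=-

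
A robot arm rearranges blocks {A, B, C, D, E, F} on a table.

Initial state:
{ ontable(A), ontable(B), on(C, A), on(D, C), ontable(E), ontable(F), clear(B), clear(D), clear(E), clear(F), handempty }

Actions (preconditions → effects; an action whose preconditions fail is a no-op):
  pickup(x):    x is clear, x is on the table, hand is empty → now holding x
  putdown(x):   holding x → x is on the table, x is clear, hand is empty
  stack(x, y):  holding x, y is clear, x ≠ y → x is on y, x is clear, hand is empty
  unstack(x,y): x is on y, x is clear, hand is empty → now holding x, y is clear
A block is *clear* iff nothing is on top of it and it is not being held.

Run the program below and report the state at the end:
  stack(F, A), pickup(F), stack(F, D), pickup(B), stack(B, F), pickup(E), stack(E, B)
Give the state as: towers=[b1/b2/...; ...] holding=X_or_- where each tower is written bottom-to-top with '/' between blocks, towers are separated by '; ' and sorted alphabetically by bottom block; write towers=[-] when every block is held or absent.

step 1 (stack(F, A)) [no-op]: towers=[A/C/D; B; E; F] holding=-
step 2 (pickup(F)): towers=[A/C/D; B; E] holding=F
step 3 (stack(F, D)): towers=[A/C/D/F; B; E] holding=-
step 4 (pickup(B)): towers=[A/C/D/F; E] holding=B
step 5 (stack(B, F)): towers=[A/C/D/F/B; E] holding=-
step 6 (pickup(E)): towers=[A/C/D/F/B] holding=E
step 7 (stack(E, B)): towers=[A/C/D/F/B/E] holding=-

towers=[A/C/D/F/B/E] holding=-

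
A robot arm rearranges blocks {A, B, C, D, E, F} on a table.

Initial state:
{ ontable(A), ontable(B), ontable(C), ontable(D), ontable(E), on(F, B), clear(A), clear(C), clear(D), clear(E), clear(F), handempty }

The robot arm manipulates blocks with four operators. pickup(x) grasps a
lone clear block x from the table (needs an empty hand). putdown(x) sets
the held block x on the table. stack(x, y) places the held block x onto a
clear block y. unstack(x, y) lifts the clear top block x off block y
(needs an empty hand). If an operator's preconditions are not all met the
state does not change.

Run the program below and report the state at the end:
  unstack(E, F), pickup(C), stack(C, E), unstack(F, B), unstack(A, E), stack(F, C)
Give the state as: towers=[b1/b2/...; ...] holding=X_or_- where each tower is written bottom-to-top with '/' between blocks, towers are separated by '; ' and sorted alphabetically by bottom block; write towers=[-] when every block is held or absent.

towers=[A; B; D; E/C/F] holding=-

step 1 (unstack(E, F)) [no-op]: towers=[A; B/F; C; D; E] holding=-
step 2 (pickup(C)): towers=[A; B/F; D; E] holding=C
step 3 (stack(C, E)): towers=[A; B/F; D; E/C] holding=-
step 4 (unstack(F, B)): towers=[A; B; D; E/C] holding=F
step 5 (unstack(A, E)) [no-op]: towers=[A; B; D; E/C] holding=F
step 6 (stack(F, C)): towers=[A; B; D; E/C/F] holding=-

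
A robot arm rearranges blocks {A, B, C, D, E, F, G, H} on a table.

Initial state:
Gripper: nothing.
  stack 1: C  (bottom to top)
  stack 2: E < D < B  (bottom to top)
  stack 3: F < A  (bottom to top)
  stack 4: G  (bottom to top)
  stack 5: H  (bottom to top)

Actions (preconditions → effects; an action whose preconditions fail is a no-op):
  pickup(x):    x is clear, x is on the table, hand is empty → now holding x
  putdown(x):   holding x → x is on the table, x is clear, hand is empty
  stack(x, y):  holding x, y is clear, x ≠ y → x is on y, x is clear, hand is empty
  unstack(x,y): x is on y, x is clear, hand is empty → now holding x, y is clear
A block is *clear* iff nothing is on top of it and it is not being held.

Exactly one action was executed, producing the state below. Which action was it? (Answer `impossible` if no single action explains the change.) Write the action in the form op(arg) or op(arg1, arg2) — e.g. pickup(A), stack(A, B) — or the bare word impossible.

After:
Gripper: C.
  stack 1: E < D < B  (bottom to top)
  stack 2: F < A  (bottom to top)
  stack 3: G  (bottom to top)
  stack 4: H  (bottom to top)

target: towers=[E/D/B; F/A; G; H] holding=C
         pickup(G) → towers=[C; E/D/B; F/A; H] holding=G
     unstack(A, F) → towers=[C; E/D/B; F; G; H] holding=A
         pickup(H) → towers=[C; E/D/B; F/A; G] holding=H
     unstack(B, D) → towers=[C; E/D; F/A; G; H] holding=B
         pickup(C) → towers=[E/D/B; F/A; G; H] holding=C  ← match

pickup(C)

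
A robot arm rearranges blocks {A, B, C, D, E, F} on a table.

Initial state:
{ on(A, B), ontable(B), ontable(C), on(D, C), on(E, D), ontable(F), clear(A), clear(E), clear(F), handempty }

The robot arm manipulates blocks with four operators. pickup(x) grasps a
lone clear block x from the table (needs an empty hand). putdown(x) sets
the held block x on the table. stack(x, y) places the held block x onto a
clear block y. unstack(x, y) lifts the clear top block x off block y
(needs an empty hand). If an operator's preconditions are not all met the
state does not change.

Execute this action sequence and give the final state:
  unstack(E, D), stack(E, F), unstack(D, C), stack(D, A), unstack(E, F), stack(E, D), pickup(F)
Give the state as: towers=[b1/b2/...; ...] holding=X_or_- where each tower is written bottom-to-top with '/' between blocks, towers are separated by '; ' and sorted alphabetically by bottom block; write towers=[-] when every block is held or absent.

step 1 (unstack(E, D)): towers=[B/A; C/D; F] holding=E
step 2 (stack(E, F)): towers=[B/A; C/D; F/E] holding=-
step 3 (unstack(D, C)): towers=[B/A; C; F/E] holding=D
step 4 (stack(D, A)): towers=[B/A/D; C; F/E] holding=-
step 5 (unstack(E, F)): towers=[B/A/D; C; F] holding=E
step 6 (stack(E, D)): towers=[B/A/D/E; C; F] holding=-
step 7 (pickup(F)): towers=[B/A/D/E; C] holding=F

towers=[B/A/D/E; C] holding=F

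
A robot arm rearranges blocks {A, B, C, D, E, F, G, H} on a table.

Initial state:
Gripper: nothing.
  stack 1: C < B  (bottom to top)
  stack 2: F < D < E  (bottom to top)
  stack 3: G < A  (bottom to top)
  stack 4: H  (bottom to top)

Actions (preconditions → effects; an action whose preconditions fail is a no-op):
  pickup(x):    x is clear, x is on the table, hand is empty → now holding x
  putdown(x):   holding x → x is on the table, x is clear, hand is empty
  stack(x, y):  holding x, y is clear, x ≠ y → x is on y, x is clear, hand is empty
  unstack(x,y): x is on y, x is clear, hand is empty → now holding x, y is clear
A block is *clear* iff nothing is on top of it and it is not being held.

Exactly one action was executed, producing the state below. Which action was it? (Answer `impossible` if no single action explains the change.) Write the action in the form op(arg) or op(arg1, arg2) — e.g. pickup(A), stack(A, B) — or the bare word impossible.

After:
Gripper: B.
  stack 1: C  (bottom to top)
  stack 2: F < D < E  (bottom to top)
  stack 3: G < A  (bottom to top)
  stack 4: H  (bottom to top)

unstack(B, C)

target: towers=[C; F/D/E; G/A; H] holding=B
     unstack(A, G) → towers=[C/B; F/D/E; G; H] holding=A
     unstack(E, D) → towers=[C/B; F/D; G/A; H] holding=E
         pickup(H) → towers=[C/B; F/D/E; G/A] holding=H
     unstack(B, C) → towers=[C; F/D/E; G/A; H] holding=B  ← match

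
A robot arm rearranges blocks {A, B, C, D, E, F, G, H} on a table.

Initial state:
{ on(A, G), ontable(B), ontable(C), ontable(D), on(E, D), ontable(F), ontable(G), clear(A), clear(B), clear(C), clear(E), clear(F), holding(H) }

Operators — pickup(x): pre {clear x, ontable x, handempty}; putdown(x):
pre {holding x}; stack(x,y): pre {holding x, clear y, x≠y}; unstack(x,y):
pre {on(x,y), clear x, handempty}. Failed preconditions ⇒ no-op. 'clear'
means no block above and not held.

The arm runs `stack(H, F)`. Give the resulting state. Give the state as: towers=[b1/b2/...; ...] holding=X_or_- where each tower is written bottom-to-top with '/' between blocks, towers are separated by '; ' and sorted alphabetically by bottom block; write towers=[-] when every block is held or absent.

towers=[B; C; D/E; F/H; G/A] holding=-

before: towers=[B; C; D/E; F; G/A] holding=H
pre[stack(H, F)]: holding(H) yes, clear(F) yes, H≠F yes
all met → apply stack(H, F)
after:  towers=[B; C; D/E; F/H; G/A] holding=-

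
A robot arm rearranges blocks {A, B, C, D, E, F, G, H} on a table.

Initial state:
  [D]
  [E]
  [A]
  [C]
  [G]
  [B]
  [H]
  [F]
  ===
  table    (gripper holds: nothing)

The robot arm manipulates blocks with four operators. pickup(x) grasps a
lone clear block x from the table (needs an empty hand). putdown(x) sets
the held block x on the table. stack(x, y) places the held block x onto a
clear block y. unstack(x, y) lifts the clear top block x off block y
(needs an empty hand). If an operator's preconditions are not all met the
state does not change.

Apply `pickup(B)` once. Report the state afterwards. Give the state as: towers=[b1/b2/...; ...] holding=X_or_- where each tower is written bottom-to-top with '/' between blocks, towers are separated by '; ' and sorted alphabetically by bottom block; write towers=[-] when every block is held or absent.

towers=[F/H/B/G/C/A/E/D] holding=-

before: towers=[F/H/B/G/C/A/E/D] holding=-
pre[pickup(B)]: clear(B) fail, ontable(B) fail, handempty ok
clear(B), ontable(B) unmet → pickup(B) is a no-op
after:  towers=[F/H/B/G/C/A/E/D] holding=-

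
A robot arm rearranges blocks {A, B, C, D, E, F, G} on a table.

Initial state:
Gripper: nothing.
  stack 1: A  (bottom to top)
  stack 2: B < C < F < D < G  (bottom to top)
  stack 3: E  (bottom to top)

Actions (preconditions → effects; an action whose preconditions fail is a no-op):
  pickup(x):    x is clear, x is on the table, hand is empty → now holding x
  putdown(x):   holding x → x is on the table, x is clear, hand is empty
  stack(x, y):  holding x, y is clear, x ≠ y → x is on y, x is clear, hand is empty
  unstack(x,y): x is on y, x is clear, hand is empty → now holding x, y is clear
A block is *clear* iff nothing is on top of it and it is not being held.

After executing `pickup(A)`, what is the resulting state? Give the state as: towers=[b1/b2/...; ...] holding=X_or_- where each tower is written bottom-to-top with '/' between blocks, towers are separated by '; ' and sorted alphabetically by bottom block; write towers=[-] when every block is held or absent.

before: towers=[A; B/C/F/D/G; E] holding=-
pre[pickup(A)]: clear(A) ok, ontable(A) ok, handempty ok
all met → apply pickup(A)
after:  towers=[B/C/F/D/G; E] holding=A

towers=[B/C/F/D/G; E] holding=A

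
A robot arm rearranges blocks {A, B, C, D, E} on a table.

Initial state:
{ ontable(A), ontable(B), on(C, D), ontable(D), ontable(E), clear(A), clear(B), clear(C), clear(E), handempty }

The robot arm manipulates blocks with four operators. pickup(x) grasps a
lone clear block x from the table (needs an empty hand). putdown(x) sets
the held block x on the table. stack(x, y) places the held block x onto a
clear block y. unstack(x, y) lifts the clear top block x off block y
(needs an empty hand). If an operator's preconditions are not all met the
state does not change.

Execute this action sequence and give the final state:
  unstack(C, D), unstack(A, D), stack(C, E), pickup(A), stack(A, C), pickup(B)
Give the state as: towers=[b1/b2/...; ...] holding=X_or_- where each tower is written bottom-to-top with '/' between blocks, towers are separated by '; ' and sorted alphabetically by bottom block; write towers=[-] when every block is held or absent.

towers=[D; E/C/A] holding=B

step 1 (unstack(C, D)): towers=[A; B; D; E] holding=C
step 2 (unstack(A, D)) [no-op]: towers=[A; B; D; E] holding=C
step 3 (stack(C, E)): towers=[A; B; D; E/C] holding=-
step 4 (pickup(A)): towers=[B; D; E/C] holding=A
step 5 (stack(A, C)): towers=[B; D; E/C/A] holding=-
step 6 (pickup(B)): towers=[D; E/C/A] holding=B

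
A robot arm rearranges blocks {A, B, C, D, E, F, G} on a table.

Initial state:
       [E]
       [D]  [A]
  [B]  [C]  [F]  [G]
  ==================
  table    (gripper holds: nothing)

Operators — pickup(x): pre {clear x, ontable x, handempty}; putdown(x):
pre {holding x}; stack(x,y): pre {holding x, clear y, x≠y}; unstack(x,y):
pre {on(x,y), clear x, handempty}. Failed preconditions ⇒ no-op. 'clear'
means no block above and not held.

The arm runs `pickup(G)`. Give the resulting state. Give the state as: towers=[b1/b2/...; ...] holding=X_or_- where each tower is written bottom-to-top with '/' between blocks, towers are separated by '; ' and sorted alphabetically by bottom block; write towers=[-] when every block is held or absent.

towers=[B; C/D/E; F/A] holding=G

before: towers=[B; C/D/E; F/A; G] holding=-
pre[pickup(G)]: clear(G) ok, ontable(G) ok, handempty ok
all met → apply pickup(G)
after:  towers=[B; C/D/E; F/A] holding=G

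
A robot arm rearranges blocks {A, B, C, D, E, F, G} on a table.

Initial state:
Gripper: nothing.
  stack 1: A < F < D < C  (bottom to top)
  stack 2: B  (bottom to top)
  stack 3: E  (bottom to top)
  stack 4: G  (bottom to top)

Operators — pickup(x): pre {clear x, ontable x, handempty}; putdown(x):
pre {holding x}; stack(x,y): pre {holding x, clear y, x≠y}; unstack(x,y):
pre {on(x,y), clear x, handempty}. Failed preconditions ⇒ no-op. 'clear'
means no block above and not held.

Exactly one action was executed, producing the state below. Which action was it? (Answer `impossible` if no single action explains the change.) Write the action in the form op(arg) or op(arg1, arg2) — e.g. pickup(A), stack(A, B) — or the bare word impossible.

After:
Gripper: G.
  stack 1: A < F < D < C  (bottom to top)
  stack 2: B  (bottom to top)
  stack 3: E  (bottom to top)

target: towers=[A/F/D/C; B; E] holding=G
         pickup(B) → towers=[A/F/D/C; E; G] holding=B
         pickup(G) → towers=[A/F/D/C; B; E] holding=G  ← match
         pickup(E) → towers=[A/F/D/C; B; G] holding=E
     unstack(C, D) → towers=[A/F/D; B; E; G] holding=C

pickup(G)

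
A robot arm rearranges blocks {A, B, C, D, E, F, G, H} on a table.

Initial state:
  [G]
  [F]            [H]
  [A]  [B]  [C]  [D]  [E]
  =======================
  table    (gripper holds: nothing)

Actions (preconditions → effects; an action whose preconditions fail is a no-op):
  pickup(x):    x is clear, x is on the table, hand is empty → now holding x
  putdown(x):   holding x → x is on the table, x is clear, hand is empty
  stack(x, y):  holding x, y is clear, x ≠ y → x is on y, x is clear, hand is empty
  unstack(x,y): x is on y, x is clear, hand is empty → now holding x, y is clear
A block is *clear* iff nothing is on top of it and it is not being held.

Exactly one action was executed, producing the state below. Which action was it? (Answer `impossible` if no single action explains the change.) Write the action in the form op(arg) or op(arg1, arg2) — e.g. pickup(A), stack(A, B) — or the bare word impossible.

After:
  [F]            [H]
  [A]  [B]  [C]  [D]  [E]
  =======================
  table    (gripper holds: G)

unstack(G, F)

target: towers=[A/F; B; C; D/H; E] holding=G
     unstack(G, F) → towers=[A/F; B; C; D/H; E] holding=G  ← match
         pickup(E) → towers=[A/F/G; B; C; D/H] holding=E
     unstack(H, D) → towers=[A/F/G; B; C; D; E] holding=H
         pickup(B) → towers=[A/F/G; C; D/H; E] holding=B
         pickup(C) → towers=[A/F/G; B; D/H; E] holding=C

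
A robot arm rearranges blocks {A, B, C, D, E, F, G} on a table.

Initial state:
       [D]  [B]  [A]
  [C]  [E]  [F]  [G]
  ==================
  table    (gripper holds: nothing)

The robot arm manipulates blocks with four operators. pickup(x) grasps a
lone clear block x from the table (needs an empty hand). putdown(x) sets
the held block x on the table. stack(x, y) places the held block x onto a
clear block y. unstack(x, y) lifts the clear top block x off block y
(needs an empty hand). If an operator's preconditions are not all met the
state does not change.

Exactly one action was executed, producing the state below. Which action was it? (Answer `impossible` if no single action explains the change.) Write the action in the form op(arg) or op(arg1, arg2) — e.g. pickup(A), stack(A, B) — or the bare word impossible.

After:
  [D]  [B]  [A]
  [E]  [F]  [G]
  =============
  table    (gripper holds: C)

target: towers=[E/D; F/B; G/A] holding=C
     unstack(B, F) → towers=[C; E/D; F; G/A] holding=B
     unstack(D, E) → towers=[C; E; F/B; G/A] holding=D
     unstack(A, G) → towers=[C; E/D; F/B; G] holding=A
         pickup(C) → towers=[E/D; F/B; G/A] holding=C  ← match

pickup(C)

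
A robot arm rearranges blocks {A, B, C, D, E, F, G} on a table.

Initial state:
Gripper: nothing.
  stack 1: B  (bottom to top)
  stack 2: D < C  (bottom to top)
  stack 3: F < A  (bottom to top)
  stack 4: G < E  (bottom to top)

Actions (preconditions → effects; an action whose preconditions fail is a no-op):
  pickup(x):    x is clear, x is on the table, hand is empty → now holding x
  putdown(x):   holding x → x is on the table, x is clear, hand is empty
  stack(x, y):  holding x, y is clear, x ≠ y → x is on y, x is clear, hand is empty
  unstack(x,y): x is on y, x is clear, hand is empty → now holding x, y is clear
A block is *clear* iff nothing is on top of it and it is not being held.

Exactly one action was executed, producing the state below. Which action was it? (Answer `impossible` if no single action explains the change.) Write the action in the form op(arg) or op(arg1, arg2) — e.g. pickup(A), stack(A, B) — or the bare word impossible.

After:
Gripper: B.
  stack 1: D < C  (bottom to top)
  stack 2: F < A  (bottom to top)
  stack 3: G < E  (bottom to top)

pickup(B)

target: towers=[D/C; F/A; G/E] holding=B
         pickup(B) → towers=[D/C; F/A; G/E] holding=B  ← match
     unstack(A, F) → towers=[B; D/C; F; G/E] holding=A
     unstack(E, G) → towers=[B; D/C; F/A; G] holding=E
     unstack(C, D) → towers=[B; D; F/A; G/E] holding=C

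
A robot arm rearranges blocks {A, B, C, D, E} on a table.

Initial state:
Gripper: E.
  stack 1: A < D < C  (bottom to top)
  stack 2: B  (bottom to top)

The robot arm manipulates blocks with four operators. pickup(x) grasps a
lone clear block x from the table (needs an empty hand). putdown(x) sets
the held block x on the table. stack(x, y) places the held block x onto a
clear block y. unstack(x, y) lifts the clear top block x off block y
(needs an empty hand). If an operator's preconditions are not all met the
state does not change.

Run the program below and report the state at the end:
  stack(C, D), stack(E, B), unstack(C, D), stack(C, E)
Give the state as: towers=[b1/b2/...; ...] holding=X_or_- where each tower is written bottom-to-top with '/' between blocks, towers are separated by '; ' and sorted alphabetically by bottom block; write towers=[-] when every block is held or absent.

towers=[A/D; B/E/C] holding=-

step 1 (stack(C, D)) [no-op]: towers=[A/D/C; B] holding=E
step 2 (stack(E, B)): towers=[A/D/C; B/E] holding=-
step 3 (unstack(C, D)): towers=[A/D; B/E] holding=C
step 4 (stack(C, E)): towers=[A/D; B/E/C] holding=-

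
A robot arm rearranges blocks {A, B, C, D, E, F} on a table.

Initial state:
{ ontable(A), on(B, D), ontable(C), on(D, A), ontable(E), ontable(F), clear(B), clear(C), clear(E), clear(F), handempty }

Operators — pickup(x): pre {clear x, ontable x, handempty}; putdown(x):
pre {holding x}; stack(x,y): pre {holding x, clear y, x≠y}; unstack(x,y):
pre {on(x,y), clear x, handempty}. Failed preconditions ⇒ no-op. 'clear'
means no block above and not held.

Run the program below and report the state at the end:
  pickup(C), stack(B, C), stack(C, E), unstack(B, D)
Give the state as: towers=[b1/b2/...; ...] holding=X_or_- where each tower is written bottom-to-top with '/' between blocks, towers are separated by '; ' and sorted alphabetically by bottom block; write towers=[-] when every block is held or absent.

step 1 (pickup(C)): towers=[A/D/B; E; F] holding=C
step 2 (stack(B, C)) [no-op]: towers=[A/D/B; E; F] holding=C
step 3 (stack(C, E)): towers=[A/D/B; E/C; F] holding=-
step 4 (unstack(B, D)): towers=[A/D; E/C; F] holding=B

towers=[A/D; E/C; F] holding=B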